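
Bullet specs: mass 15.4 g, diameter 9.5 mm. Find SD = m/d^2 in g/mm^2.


SD = m/d^2 = 15.4/9.5^2 = 0.1706 g/mm^2

0.1706 g/mm^2


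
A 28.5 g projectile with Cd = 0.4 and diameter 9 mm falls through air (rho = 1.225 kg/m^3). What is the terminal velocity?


A = pi*(d/2)^2 = pi*(9/2000)^2 = 6.36173e-05 m^2
vt = sqrt(2mg/(Cd*rho*A)) = sqrt(2*0.0285*9.81/(0.4 * 1.225 * 6.36173e-05)) = 133.9 m/s

133.9 m/s


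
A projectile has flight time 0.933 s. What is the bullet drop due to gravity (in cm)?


drop = 0.5*g*t^2 = 0.5*9.81*0.933^2 = 4.26975 m ≈ 427 cm

427 cm


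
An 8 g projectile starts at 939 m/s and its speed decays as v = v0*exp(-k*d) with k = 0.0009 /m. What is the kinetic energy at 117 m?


v = v0*exp(-k*d) = 939*exp(-0.0009*117) = 845.151 m/s
E = 0.5*m*v^2 = 0.5*0.008*845.151^2 = 2857 J

2857 J


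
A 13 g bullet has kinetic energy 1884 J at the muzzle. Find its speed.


v = sqrt(2*E/m) = sqrt(2*1884/0.013) = 538.4 m/s

538.4 m/s


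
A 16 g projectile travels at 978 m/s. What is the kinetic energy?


E = 0.5*m*v^2 = 0.5*0.016*978^2 = 7652 J

7652 J


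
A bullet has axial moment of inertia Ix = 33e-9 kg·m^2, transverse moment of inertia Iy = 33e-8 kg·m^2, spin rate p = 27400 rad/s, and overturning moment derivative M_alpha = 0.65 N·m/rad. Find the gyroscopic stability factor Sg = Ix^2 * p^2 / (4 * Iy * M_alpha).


Sg = Ix^2 * p^2 / (4 * Iy * M_alpha) = (33e-9)^2 * 27400^2 / (4 * 33e-8 * 0.65) = 0.9529

0.9529


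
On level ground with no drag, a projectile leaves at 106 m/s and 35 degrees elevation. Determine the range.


R = v0^2 * sin(2*theta) / g = 106^2 * sin(2*35°) / 9.81 = 1076 m

1076 m


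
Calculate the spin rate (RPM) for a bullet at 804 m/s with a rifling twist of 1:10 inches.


twist_m = 10*0.0254 = 0.254 m
spin = v/twist = 804/0.254 = 3165.354 rev/s
RPM = spin*60 = 3165.354*60 ≈ 189921 RPM

189921 RPM


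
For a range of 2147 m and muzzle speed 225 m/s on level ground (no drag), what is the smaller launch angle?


sin(2*theta) = R*g/v0^2 = 2147*9.81/225^2 = 0.416041, theta = arcsin(0.416041)/2 = 12.29°

12.29 degrees


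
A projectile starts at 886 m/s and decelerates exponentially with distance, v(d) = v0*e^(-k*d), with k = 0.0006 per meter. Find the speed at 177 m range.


v = v0*exp(-k*d) = 886*exp(-0.0006*177) = 796.7 m/s

796.7 m/s


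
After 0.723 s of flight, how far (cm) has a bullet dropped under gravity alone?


drop = 0.5*g*t^2 = 0.5*9.81*0.723^2 = 2.56399 m ≈ 256.4 cm

256.4 cm


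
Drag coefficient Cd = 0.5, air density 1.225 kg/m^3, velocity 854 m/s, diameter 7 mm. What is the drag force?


A = pi*(d/2)^2 = pi*(7/2000)^2 = 3.84845e-05 m^2
Fd = 0.5*Cd*rho*A*v^2 = 0.5*0.5*1.225*3.84845e-05*854^2 = 8.596 N

8.596 N


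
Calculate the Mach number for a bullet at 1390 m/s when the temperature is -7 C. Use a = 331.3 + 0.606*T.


a = 331.3 + 0.606*(-7) = 327.058 m/s
M = v/a = 1390/327.058 = 4.25

4.25


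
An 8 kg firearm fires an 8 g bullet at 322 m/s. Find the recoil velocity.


v_recoil = m_p * v_p / m_gun = 0.008 * 322 / 8 = 0.322 m/s

0.322 m/s


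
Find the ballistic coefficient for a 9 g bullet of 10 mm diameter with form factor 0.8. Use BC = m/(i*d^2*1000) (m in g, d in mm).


BC = m/(i*d^2*1000) = 9/(0.8 * 10^2 * 1000) = 0.0001125

0.0001125


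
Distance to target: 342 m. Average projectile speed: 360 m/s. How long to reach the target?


t = d/v = 342/360 = 0.95 s

0.95 s


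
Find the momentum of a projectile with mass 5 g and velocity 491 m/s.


p = m*v = 0.005*491 = 2.455 kg·m/s

2.455 kg·m/s


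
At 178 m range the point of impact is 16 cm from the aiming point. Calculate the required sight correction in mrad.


1 mrad subtends 1 cm per 10 m of range, so adj = error_cm / (dist_m / 10) = 16 / (178/10) = 0.8989 mrad

0.8989 mrad


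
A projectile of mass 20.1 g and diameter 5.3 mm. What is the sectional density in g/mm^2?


SD = m/d^2 = 20.1/5.3^2 = 0.7156 g/mm^2

0.7156 g/mm^2


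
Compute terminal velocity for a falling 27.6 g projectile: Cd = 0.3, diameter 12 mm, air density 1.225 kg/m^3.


A = pi*(d/2)^2 = pi*(12/2000)^2 = 1.13097e-04 m^2
vt = sqrt(2mg/(Cd*rho*A)) = sqrt(2*0.0276*9.81/(0.3 * 1.225 * 1.13097e-04)) = 114.1 m/s

114.1 m/s


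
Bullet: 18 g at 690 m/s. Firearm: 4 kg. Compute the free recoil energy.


v_r = m_p*v_p/m_gun = 0.018*690/4 = 3.105 m/s, E_r = 0.5*m_gun*v_r^2 = 0.5*4*3.105^2 = 19.28 J

19.28 J


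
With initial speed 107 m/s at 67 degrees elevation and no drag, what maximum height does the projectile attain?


H = (v0*sin(theta))^2 / (2g) = (107*sin(67°))^2 / (2*9.81) = 494.4 m

494.4 m


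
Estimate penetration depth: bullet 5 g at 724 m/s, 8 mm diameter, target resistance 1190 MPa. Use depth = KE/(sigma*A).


A = pi*(d/2)^2 = pi*(8/2)^2 = 50.2655 mm^2
E = 0.5*m*v^2 = 0.5*0.005*724^2 = 1310.44 J
depth = E/(sigma*A) = 1310.44 J / (1190 MPa * 50.2655 mm^2) = 1310.44/(1190 * 50.2655) m = 0.0219079 m ≈ 21.91 mm

21.91 mm


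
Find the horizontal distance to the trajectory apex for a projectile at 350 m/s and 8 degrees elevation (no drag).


R = v0^2*sin(2*theta)/g = 350^2*sin(2*8°)/9.81 = 3441.95 m
apex_dist = R/2 = 3441.95/2 = 1721 m

1721 m


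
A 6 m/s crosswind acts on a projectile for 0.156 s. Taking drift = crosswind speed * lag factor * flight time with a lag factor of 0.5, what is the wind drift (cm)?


drift = v_wind * lag * t = 6 * 0.5 * 0.156 = 0.468 m ≈ 46.8 cm

46.8 cm


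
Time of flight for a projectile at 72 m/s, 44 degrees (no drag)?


T = 2*v0*sin(theta)/g = 2*72*sin(44°)/9.81 = 10.2 s

10.2 s


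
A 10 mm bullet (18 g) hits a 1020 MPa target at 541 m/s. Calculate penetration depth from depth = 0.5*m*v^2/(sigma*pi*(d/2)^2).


A = pi*(d/2)^2 = pi*(10/2)^2 = 78.5398 mm^2
E = 0.5*m*v^2 = 0.5*0.018*541^2 = 2634.13 J
depth = E/(sigma*A) = 2634.13 J / (1020 MPa * 78.5398 mm^2) = 2634.13/(1020 * 78.5398) m = 0.0328811 m ≈ 32.88 mm

32.88 mm


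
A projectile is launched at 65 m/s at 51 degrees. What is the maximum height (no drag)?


H = (v0*sin(theta))^2 / (2g) = (65*sin(51°))^2 / (2*9.81) = 130.1 m

130.1 m


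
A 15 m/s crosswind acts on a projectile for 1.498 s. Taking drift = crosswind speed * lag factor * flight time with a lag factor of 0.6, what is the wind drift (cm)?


drift = v_wind * lag * t = 15 * 0.6 * 1.498 = 13.482 m ≈ 1348 cm

1348 cm


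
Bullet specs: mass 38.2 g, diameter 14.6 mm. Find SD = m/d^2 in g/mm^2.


SD = m/d^2 = 38.2/14.6^2 = 0.1792 g/mm^2

0.1792 g/mm^2


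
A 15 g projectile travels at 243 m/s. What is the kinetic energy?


E = 0.5*m*v^2 = 0.5*0.015*243^2 = 442.9 J

442.9 J


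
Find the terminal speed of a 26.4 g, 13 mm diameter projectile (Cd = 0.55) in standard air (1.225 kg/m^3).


A = pi*(d/2)^2 = pi*(13/2000)^2 = 1.32732e-04 m^2
vt = sqrt(2mg/(Cd*rho*A)) = sqrt(2*0.0264*9.81/(0.55 * 1.225 * 1.32732e-04)) = 76.11 m/s

76.11 m/s


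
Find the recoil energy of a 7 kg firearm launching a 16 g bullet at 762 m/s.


v_r = m_p*v_p/m_gun = 0.016*762/7 = 1.74171 m/s, E_r = 0.5*m_gun*v_r^2 = 0.5*7*1.74171^2 = 10.62 J

10.62 J


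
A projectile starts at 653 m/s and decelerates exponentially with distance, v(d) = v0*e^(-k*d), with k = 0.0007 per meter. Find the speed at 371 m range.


v = v0*exp(-k*d) = 653*exp(-0.0007*371) = 503.6 m/s

503.6 m/s


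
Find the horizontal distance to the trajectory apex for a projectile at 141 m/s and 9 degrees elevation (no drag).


R = v0^2*sin(2*theta)/g = 141^2*sin(2*9°)/9.81 = 626.256 m
apex_dist = R/2 = 626.256/2 = 313.1 m

313.1 m


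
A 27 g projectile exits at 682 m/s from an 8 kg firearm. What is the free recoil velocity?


v_recoil = m_p * v_p / m_gun = 0.027 * 682 / 8 = 2.302 m/s

2.302 m/s


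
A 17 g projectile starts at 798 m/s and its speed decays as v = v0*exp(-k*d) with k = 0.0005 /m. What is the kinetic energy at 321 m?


v = v0*exp(-k*d) = 798*exp(-0.0005*321) = 679.671 m/s
E = 0.5*m*v^2 = 0.5*0.017*679.671^2 = 3927 J

3927 J


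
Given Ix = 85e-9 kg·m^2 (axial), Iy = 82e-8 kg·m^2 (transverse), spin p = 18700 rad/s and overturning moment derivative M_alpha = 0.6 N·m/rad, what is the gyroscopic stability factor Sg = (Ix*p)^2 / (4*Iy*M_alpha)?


Sg = Ix^2 * p^2 / (4 * Iy * M_alpha) = (85e-9)^2 * 18700^2 / (4 * 82e-8 * 0.6) = 1.284

1.284


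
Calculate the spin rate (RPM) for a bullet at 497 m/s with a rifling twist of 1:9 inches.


twist_m = 9*0.0254 = 0.2286 m
spin = v/twist = 497/0.2286 = 2174.103 rev/s
RPM = spin*60 = 2174.103*60 ≈ 130446 RPM

130446 RPM


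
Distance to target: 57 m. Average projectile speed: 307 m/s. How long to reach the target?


t = d/v = 57/307 = 0.1857 s

0.1857 s


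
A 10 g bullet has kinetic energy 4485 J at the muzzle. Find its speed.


v = sqrt(2*E/m) = sqrt(2*4485/0.01) = 947.1 m/s

947.1 m/s


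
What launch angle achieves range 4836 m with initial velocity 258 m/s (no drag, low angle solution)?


sin(2*theta) = R*g/v0^2 = 4836*9.81/258^2 = 0.712715, theta = arcsin(0.712715)/2 = 22.73°

22.73 degrees


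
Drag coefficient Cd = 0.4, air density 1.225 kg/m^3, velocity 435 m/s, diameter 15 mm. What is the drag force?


A = pi*(d/2)^2 = pi*(15/2000)^2 = 1.76715e-04 m^2
Fd = 0.5*Cd*rho*A*v^2 = 0.5*0.4*1.225*1.76715e-04*435^2 = 8.193 N

8.193 N


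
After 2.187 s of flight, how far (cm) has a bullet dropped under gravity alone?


drop = 0.5*g*t^2 = 0.5*9.81*2.187^2 = 23.4605 m ≈ 2346 cm

2346 cm


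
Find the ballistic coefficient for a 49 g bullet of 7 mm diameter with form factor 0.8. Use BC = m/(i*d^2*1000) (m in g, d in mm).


BC = m/(i*d^2*1000) = 49/(0.8 * 7^2 * 1000) = 0.00125

0.00125


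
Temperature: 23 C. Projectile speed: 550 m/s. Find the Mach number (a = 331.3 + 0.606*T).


a = 331.3 + 0.606*(23) = 345.238 m/s
M = v/a = 550/345.238 = 1.593

1.593


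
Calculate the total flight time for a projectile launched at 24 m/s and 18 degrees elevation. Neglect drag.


T = 2*v0*sin(theta)/g = 2*24*sin(18°)/9.81 = 1.512 s

1.512 s


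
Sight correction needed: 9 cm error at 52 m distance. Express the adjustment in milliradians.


1 mrad subtends 1 cm per 10 m of range, so adj = error_cm / (dist_m / 10) = 9 / (52/10) = 1.731 mrad

1.731 mrad


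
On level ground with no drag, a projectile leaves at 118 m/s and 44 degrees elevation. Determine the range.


R = v0^2 * sin(2*theta) / g = 118^2 * sin(2*44°) / 9.81 = 1419 m

1419 m


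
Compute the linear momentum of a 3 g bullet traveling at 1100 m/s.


p = m*v = 0.003*1100 = 3.3 kg·m/s

3.3 kg·m/s


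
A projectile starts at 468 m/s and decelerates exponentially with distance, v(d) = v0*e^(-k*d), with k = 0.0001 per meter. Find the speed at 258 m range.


v = v0*exp(-k*d) = 468*exp(-0.0001*258) = 456.1 m/s

456.1 m/s


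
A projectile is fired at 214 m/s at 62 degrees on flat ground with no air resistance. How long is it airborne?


T = 2*v0*sin(theta)/g = 2*214*sin(62°)/9.81 = 38.52 s

38.52 s


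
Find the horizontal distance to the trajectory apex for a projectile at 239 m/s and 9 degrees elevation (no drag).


R = v0^2*sin(2*theta)/g = 239^2*sin(2*9°)/9.81 = 1799.32 m
apex_dist = R/2 = 1799.32/2 = 899.7 m

899.7 m


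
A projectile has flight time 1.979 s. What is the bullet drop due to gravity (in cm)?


drop = 0.5*g*t^2 = 0.5*9.81*1.979^2 = 19.2101 m ≈ 1921 cm

1921 cm


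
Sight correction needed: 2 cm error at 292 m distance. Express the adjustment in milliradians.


1 mrad subtends 1 cm per 10 m of range, so adj = error_cm / (dist_m / 10) = 2 / (292/10) = 0.06849 mrad

0.06849 mrad


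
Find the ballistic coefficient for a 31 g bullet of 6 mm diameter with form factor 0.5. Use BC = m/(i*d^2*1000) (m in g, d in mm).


BC = m/(i*d^2*1000) = 31/(0.5 * 6^2 * 1000) = 0.001722

0.001722


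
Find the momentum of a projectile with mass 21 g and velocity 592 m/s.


p = m*v = 0.021*592 = 12.43 kg·m/s

12.43 kg·m/s


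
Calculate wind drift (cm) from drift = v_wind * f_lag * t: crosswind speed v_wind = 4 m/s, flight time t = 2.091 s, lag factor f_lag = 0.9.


drift = v_wind * lag * t = 4 * 0.9 * 2.091 = 7.5276 m ≈ 752.8 cm

752.8 cm


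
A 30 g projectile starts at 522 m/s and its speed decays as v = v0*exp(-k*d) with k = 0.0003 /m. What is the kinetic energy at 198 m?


v = v0*exp(-k*d) = 522*exp(-0.0003*198) = 491.896 m/s
E = 0.5*m*v^2 = 0.5*0.03*491.896^2 = 3629 J

3629 J


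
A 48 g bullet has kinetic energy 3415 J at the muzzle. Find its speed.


v = sqrt(2*E/m) = sqrt(2*3415/0.048) = 377.2 m/s

377.2 m/s


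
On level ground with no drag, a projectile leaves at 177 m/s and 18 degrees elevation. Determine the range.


R = v0^2 * sin(2*theta) / g = 177^2 * sin(2*18°) / 9.81 = 1877 m

1877 m


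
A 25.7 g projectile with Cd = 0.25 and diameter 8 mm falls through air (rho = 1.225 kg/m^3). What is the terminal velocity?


A = pi*(d/2)^2 = pi*(8/2000)^2 = 5.02655e-05 m^2
vt = sqrt(2mg/(Cd*rho*A)) = sqrt(2*0.0257*9.81/(0.25 * 1.225 * 5.02655e-05)) = 181 m/s

181 m/s


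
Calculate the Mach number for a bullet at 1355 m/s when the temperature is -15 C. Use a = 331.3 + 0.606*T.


a = 331.3 + 0.606*(-15) = 322.21 m/s
M = v/a = 1355/322.21 = 4.205

4.205


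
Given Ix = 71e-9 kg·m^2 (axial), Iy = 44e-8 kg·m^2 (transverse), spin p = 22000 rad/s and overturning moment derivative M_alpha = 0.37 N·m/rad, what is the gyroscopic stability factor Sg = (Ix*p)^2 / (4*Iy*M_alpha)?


Sg = Ix^2 * p^2 / (4 * Iy * M_alpha) = (71e-9)^2 * 22000^2 / (4 * 44e-8 * 0.37) = 3.747

3.747


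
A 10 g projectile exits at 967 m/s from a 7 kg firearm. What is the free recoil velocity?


v_recoil = m_p * v_p / m_gun = 0.01 * 967 / 7 = 1.381 m/s

1.381 m/s


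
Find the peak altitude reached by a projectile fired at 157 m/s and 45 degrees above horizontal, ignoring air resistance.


H = (v0*sin(theta))^2 / (2g) = (157*sin(45°))^2 / (2*9.81) = 628.2 m

628.2 m


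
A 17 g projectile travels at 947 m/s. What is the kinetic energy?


E = 0.5*m*v^2 = 0.5*0.017*947^2 = 7623 J

7623 J


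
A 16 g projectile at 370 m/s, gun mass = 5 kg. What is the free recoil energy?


v_r = m_p*v_p/m_gun = 0.016*370/5 = 1.184 m/s, E_r = 0.5*m_gun*v_r^2 = 0.5*5*1.184^2 = 3.505 J

3.505 J


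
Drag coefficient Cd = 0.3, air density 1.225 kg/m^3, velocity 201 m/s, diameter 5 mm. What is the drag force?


A = pi*(d/2)^2 = pi*(5/2000)^2 = 1.96350e-05 m^2
Fd = 0.5*Cd*rho*A*v^2 = 0.5*0.3*1.225*1.96350e-05*201^2 = 0.1458 N

0.1458 N


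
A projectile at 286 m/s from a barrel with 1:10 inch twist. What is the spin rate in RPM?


twist_m = 10*0.0254 = 0.254 m
spin = v/twist = 286/0.254 = 1125.984 rev/s
RPM = spin*60 = 1125.984*60 ≈ 67559 RPM

67559 RPM


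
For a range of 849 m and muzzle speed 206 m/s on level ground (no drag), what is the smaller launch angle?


sin(2*theta) = R*g/v0^2 = 849*9.81/206^2 = 0.196265, theta = arcsin(0.196265)/2 = 5.659°

5.659 degrees


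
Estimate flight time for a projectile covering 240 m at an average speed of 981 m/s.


t = d/v = 240/981 = 0.2446 s

0.2446 s


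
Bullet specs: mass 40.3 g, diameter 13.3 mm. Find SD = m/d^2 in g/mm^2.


SD = m/d^2 = 40.3/13.3^2 = 0.2278 g/mm^2

0.2278 g/mm^2


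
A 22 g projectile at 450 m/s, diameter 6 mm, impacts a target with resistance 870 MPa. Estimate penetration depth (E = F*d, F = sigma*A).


A = pi*(d/2)^2 = pi*(6/2)^2 = 28.2743 mm^2
E = 0.5*m*v^2 = 0.5*0.022*450^2 = 2227.5 J
depth = E/(sigma*A) = 2227.5 J / (870 MPa * 28.2743 mm^2) = 2227.5/(870 * 28.2743) m = 0.0905537 m ≈ 90.55 mm

90.55 mm


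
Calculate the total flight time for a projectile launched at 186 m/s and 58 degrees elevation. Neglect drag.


T = 2*v0*sin(theta)/g = 2*186*sin(58°)/9.81 = 32.16 s

32.16 s


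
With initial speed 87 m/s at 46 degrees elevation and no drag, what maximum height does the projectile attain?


H = (v0*sin(theta))^2 / (2g) = (87*sin(46°))^2 / (2*9.81) = 199.6 m

199.6 m


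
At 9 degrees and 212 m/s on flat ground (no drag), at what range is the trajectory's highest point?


R = v0^2*sin(2*theta)/g = 212^2*sin(2*9°)/9.81 = 1415.75 m
apex_dist = R/2 = 1415.75/2 = 707.9 m

707.9 m


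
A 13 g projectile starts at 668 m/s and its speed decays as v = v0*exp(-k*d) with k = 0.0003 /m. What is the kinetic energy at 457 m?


v = v0*exp(-k*d) = 668*exp(-0.0003*457) = 582.418 m/s
E = 0.5*m*v^2 = 0.5*0.013*582.418^2 = 2205 J

2205 J


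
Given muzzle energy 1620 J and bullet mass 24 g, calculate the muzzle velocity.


v = sqrt(2*E/m) = sqrt(2*1620/0.024) = 367.4 m/s

367.4 m/s


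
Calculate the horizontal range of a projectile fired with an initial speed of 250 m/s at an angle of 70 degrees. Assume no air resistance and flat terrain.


R = v0^2 * sin(2*theta) / g = 250^2 * sin(2*70°) / 9.81 = 4095 m

4095 m


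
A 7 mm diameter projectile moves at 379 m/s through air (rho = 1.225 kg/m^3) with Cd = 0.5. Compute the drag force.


A = pi*(d/2)^2 = pi*(7/2000)^2 = 3.84845e-05 m^2
Fd = 0.5*Cd*rho*A*v^2 = 0.5*0.5*1.225*3.84845e-05*379^2 = 1.693 N

1.693 N


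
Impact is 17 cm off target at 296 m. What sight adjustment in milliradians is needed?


1 mrad subtends 1 cm per 10 m of range, so adj = error_cm / (dist_m / 10) = 17 / (296/10) = 0.5743 mrad

0.5743 mrad


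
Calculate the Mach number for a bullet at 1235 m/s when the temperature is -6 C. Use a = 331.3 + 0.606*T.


a = 331.3 + 0.606*(-6) = 327.664 m/s
M = v/a = 1235/327.664 = 3.769

3.769


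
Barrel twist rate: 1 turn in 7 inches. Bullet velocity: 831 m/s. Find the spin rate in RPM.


twist_m = 7*0.0254 = 0.1778 m
spin = v/twist = 831/0.1778 = 4673.791 rev/s
RPM = spin*60 = 4673.791*60 ≈ 280427 RPM

280427 RPM


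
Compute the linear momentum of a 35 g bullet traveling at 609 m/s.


p = m*v = 0.035*609 = 21.32 kg·m/s

21.32 kg·m/s


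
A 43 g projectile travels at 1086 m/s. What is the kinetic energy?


E = 0.5*m*v^2 = 0.5*0.043*1086^2 = 25357 J

25357 J


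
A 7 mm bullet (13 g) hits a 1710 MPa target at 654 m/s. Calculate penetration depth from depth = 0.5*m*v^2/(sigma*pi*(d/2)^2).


A = pi*(d/2)^2 = pi*(7/2)^2 = 38.4845 mm^2
E = 0.5*m*v^2 = 0.5*0.013*654^2 = 2780.15 J
depth = E/(sigma*A) = 2780.15 J / (1710 MPa * 38.4845 mm^2) = 2780.15/(1710 * 38.4845) m = 0.0422461 m ≈ 42.25 mm

42.25 mm


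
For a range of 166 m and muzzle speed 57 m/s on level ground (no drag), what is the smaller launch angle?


sin(2*theta) = R*g/v0^2 = 166*9.81/57^2 = 0.501219, theta = arcsin(0.501219)/2 = 15.04°

15.04 degrees


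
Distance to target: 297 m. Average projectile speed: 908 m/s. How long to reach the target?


t = d/v = 297/908 = 0.3271 s

0.3271 s


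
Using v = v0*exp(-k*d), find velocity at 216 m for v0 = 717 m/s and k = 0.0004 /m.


v = v0*exp(-k*d) = 717*exp(-0.0004*216) = 657.7 m/s

657.7 m/s


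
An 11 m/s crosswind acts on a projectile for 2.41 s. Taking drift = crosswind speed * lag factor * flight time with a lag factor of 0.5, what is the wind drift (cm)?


drift = v_wind * lag * t = 11 * 0.5 * 2.41 = 13.255 m ≈ 1326 cm

1326 cm


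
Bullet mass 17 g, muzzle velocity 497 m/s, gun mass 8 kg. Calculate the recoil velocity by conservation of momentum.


v_recoil = m_p * v_p / m_gun = 0.017 * 497 / 8 = 1.056 m/s

1.056 m/s


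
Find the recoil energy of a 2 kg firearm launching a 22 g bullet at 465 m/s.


v_r = m_p*v_p/m_gun = 0.022*465/2 = 5.115 m/s, E_r = 0.5*m_gun*v_r^2 = 0.5*2*5.115^2 = 26.16 J

26.16 J


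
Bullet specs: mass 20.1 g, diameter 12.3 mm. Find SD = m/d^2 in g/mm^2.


SD = m/d^2 = 20.1/12.3^2 = 0.1329 g/mm^2

0.1329 g/mm^2


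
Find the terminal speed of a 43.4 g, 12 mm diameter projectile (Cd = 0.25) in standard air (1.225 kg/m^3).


A = pi*(d/2)^2 = pi*(12/2000)^2 = 1.13097e-04 m^2
vt = sqrt(2mg/(Cd*rho*A)) = sqrt(2*0.0434*9.81/(0.25 * 1.225 * 1.13097e-04)) = 156.8 m/s

156.8 m/s


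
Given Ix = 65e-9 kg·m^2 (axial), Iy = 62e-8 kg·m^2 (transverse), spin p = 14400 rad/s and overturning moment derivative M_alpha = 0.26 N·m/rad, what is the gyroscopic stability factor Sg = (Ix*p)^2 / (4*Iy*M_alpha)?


Sg = Ix^2 * p^2 / (4 * Iy * M_alpha) = (65e-9)^2 * 14400^2 / (4 * 62e-8 * 0.26) = 1.359

1.359


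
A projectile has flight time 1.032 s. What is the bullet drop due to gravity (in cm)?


drop = 0.5*g*t^2 = 0.5*9.81*1.032^2 = 5.22394 m ≈ 522.4 cm

522.4 cm


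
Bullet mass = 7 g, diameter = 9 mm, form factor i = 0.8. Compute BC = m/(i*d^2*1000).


BC = m/(i*d^2*1000) = 7/(0.8 * 9^2 * 1000) = 0.000108

0.000108


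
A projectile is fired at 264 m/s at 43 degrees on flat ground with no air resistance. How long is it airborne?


T = 2*v0*sin(theta)/g = 2*264*sin(43°)/9.81 = 36.71 s

36.71 s


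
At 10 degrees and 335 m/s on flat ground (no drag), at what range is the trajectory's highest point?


R = v0^2*sin(2*theta)/g = 335^2*sin(2*10°)/9.81 = 3912.66 m
apex_dist = R/2 = 3912.66/2 = 1956 m

1956 m


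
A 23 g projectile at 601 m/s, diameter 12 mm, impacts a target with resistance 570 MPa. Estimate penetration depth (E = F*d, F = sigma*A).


A = pi*(d/2)^2 = pi*(12/2)^2 = 113.097 mm^2
E = 0.5*m*v^2 = 0.5*0.023*601^2 = 4153.81 J
depth = E/(sigma*A) = 4153.81 J / (570 MPa * 113.097 mm^2) = 4153.81/(570 * 113.097) m = 0.0644347 m ≈ 64.43 mm

64.43 mm


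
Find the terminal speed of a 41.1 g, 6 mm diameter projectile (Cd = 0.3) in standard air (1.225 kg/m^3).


A = pi*(d/2)^2 = pi*(6/2000)^2 = 2.82743e-05 m^2
vt = sqrt(2mg/(Cd*rho*A)) = sqrt(2*0.0411*9.81/(0.3 * 1.225 * 2.82743e-05)) = 278.6 m/s

278.6 m/s


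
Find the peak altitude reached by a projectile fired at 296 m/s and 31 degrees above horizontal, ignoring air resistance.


H = (v0*sin(theta))^2 / (2g) = (296*sin(31°))^2 / (2*9.81) = 1185 m

1185 m


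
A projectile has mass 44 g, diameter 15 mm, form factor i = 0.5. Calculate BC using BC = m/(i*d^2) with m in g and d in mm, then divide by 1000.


BC = m/(i*d^2*1000) = 44/(0.5 * 15^2 * 1000) = 0.0003911

0.0003911


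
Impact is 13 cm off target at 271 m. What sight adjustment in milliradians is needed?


1 mrad subtends 1 cm per 10 m of range, so adj = error_cm / (dist_m / 10) = 13 / (271/10) = 0.4797 mrad

0.4797 mrad


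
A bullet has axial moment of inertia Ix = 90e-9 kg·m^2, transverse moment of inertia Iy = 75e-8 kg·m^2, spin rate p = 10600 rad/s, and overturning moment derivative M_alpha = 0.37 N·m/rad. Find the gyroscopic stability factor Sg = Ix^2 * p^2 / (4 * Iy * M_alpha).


Sg = Ix^2 * p^2 / (4 * Iy * M_alpha) = (90e-9)^2 * 10600^2 / (4 * 75e-8 * 0.37) = 0.8199

0.8199


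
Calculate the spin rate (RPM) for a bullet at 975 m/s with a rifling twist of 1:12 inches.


twist_m = 12*0.0254 = 0.3048 m
spin = v/twist = 975/0.3048 = 3198.819 rev/s
RPM = spin*60 = 3198.819*60 ≈ 191929 RPM

191929 RPM


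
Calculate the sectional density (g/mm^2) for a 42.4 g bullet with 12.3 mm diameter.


SD = m/d^2 = 42.4/12.3^2 = 0.2803 g/mm^2

0.2803 g/mm^2


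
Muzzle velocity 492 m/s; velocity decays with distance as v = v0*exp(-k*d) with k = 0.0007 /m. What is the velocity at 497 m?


v = v0*exp(-k*d) = 492*exp(-0.0007*497) = 347.4 m/s

347.4 m/s


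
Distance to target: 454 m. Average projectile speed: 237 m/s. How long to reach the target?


t = d/v = 454/237 = 1.916 s

1.916 s


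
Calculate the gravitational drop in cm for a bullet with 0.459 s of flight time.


drop = 0.5*g*t^2 = 0.5*9.81*0.459^2 = 1.03339 m ≈ 103.3 cm

103.3 cm


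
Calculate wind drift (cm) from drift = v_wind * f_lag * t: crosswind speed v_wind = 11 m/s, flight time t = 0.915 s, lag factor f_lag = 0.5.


drift = v_wind * lag * t = 11 * 0.5 * 0.915 = 5.0325 m ≈ 503.3 cm

503.3 cm


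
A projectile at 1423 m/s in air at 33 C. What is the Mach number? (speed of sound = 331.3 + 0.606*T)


a = 331.3 + 0.606*(33) = 351.298 m/s
M = v/a = 1423/351.298 = 4.051

4.051


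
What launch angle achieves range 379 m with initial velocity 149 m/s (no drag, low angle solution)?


sin(2*theta) = R*g/v0^2 = 379*9.81/149^2 = 0.167469, theta = arcsin(0.167469)/2 = 4.82°

4.82 degrees


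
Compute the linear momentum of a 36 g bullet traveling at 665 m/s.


p = m*v = 0.036*665 = 23.94 kg·m/s

23.94 kg·m/s


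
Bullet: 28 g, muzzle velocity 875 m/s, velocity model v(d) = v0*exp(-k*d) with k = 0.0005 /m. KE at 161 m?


v = v0*exp(-k*d) = 875*exp(-0.0005*161) = 807.323 m/s
E = 0.5*m*v^2 = 0.5*0.028*807.323^2 = 9125 J

9125 J


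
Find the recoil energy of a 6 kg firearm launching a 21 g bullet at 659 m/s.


v_r = m_p*v_p/m_gun = 0.021*659/6 = 2.3065 m/s, E_r = 0.5*m_gun*v_r^2 = 0.5*6*2.3065^2 = 15.96 J

15.96 J


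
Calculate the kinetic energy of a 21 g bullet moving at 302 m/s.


E = 0.5*m*v^2 = 0.5*0.021*302^2 = 957.6 J

957.6 J


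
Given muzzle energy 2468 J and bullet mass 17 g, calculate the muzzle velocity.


v = sqrt(2*E/m) = sqrt(2*2468/0.017) = 538.8 m/s

538.8 m/s


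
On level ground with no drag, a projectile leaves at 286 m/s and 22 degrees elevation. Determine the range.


R = v0^2 * sin(2*theta) / g = 286^2 * sin(2*22°) / 9.81 = 5792 m

5792 m


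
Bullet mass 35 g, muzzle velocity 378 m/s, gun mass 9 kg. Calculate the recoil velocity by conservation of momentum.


v_recoil = m_p * v_p / m_gun = 0.035 * 378 / 9 = 1.47 m/s

1.47 m/s


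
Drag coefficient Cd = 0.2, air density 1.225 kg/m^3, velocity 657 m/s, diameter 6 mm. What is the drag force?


A = pi*(d/2)^2 = pi*(6/2000)^2 = 2.82743e-05 m^2
Fd = 0.5*Cd*rho*A*v^2 = 0.5*0.2*1.225*2.82743e-05*657^2 = 1.495 N

1.495 N


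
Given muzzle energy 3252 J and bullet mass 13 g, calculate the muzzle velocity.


v = sqrt(2*E/m) = sqrt(2*3252/0.013) = 707.3 m/s

707.3 m/s


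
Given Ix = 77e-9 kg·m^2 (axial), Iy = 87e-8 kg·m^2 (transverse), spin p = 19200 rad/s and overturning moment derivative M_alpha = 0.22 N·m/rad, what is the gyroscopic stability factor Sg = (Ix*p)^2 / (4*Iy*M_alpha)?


Sg = Ix^2 * p^2 / (4 * Iy * M_alpha) = (77e-9)^2 * 19200^2 / (4 * 87e-8 * 0.22) = 2.855

2.855


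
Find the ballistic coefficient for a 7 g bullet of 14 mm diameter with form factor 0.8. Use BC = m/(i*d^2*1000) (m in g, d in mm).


BC = m/(i*d^2*1000) = 7/(0.8 * 14^2 * 1000) = 4.464e-05

4.464e-05


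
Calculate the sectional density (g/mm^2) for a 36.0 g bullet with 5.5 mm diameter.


SD = m/d^2 = 36.0/5.5^2 = 1.19 g/mm^2

1.19 g/mm^2


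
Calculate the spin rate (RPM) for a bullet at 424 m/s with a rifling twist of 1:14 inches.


twist_m = 14*0.0254 = 0.3556 m
spin = v/twist = 424/0.3556 = 1192.351 rev/s
RPM = spin*60 = 1192.351*60 ≈ 71541 RPM

71541 RPM


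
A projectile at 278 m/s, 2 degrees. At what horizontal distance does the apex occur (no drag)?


R = v0^2*sin(2*theta)/g = 278^2*sin(2*2°)/9.81 = 549.547 m
apex_dist = R/2 = 549.547/2 = 274.8 m

274.8 m


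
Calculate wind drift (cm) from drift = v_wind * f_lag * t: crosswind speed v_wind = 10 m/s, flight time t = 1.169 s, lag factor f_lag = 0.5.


drift = v_wind * lag * t = 10 * 0.5 * 1.169 = 5.845 m ≈ 584.5 cm

584.5 cm


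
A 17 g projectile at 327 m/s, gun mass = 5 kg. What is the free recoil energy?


v_r = m_p*v_p/m_gun = 0.017*327/5 = 1.1118 m/s, E_r = 0.5*m_gun*v_r^2 = 0.5*5*1.1118^2 = 3.09 J

3.09 J


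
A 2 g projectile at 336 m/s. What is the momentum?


p = m*v = 0.002*336 = 0.672 kg·m/s

0.672 kg·m/s


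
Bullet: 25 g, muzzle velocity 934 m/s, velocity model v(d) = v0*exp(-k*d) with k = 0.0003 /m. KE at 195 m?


v = v0*exp(-k*d) = 934*exp(-0.0003*195) = 880.928 m/s
E = 0.5*m*v^2 = 0.5*0.025*880.928^2 = 9700 J

9700 J


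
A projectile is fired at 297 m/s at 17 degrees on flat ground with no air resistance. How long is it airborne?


T = 2*v0*sin(theta)/g = 2*297*sin(17°)/9.81 = 17.7 s

17.7 s


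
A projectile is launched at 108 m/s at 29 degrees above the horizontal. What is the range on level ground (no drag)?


R = v0^2 * sin(2*theta) / g = 108^2 * sin(2*29°) / 9.81 = 1008 m

1008 m


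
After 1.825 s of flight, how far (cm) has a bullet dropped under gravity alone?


drop = 0.5*g*t^2 = 0.5*9.81*1.825^2 = 16.3367 m ≈ 1634 cm

1634 cm


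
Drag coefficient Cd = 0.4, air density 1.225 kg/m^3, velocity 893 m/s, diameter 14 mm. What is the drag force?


A = pi*(d/2)^2 = pi*(14/2000)^2 = 1.53938e-04 m^2
Fd = 0.5*Cd*rho*A*v^2 = 0.5*0.4*1.225*1.53938e-04*893^2 = 30.08 N

30.08 N


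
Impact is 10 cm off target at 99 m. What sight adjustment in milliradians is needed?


1 mrad subtends 1 cm per 10 m of range, so adj = error_cm / (dist_m / 10) = 10 / (99/10) = 1.01 mrad

1.01 mrad


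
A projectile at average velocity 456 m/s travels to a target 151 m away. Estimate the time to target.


t = d/v = 151/456 = 0.3311 s

0.3311 s


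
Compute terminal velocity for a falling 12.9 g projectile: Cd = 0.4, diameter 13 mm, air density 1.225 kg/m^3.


A = pi*(d/2)^2 = pi*(13/2000)^2 = 1.32732e-04 m^2
vt = sqrt(2mg/(Cd*rho*A)) = sqrt(2*0.0129*9.81/(0.4 * 1.225 * 1.32732e-04)) = 62.38 m/s

62.38 m/s


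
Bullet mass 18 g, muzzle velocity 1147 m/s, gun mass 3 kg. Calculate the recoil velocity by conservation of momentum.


v_recoil = m_p * v_p / m_gun = 0.018 * 1147 / 3 = 6.882 m/s

6.882 m/s


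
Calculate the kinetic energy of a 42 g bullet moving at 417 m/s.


E = 0.5*m*v^2 = 0.5*0.042*417^2 = 3652 J

3652 J


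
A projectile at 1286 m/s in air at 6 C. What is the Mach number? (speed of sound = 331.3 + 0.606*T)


a = 331.3 + 0.606*(6) = 334.936 m/s
M = v/a = 1286/334.936 = 3.84

3.84


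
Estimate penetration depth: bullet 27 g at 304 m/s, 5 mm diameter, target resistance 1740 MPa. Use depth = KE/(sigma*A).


A = pi*(d/2)^2 = pi*(5/2)^2 = 19.635 mm^2
E = 0.5*m*v^2 = 0.5*0.027*304^2 = 1247.62 J
depth = E/(sigma*A) = 1247.62 J / (1740 MPa * 19.635 mm^2) = 1247.62/(1740 * 19.635) m = 0.0365176 m ≈ 36.52 mm

36.52 mm


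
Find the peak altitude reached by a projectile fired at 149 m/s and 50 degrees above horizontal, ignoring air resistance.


H = (v0*sin(theta))^2 / (2g) = (149*sin(50°))^2 / (2*9.81) = 664 m

664 m


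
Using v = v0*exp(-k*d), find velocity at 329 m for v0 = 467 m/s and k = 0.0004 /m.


v = v0*exp(-k*d) = 467*exp(-0.0004*329) = 409.4 m/s

409.4 m/s


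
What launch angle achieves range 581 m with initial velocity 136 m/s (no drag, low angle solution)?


sin(2*theta) = R*g/v0^2 = 581*9.81/136^2 = 0.308154, theta = arcsin(0.308154)/2 = 8.974°

8.974 degrees


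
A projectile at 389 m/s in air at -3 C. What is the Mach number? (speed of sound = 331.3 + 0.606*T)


a = 331.3 + 0.606*(-3) = 329.482 m/s
M = v/a = 389/329.482 = 1.181

1.181


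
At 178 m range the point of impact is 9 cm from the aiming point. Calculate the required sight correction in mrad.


1 mrad subtends 1 cm per 10 m of range, so adj = error_cm / (dist_m / 10) = 9 / (178/10) = 0.5056 mrad

0.5056 mrad


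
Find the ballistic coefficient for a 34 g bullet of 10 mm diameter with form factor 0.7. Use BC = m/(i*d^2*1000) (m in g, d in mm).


BC = m/(i*d^2*1000) = 34/(0.7 * 10^2 * 1000) = 0.0004857

0.0004857


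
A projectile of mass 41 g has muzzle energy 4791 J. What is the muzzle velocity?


v = sqrt(2*E/m) = sqrt(2*4791/0.041) = 483.4 m/s

483.4 m/s


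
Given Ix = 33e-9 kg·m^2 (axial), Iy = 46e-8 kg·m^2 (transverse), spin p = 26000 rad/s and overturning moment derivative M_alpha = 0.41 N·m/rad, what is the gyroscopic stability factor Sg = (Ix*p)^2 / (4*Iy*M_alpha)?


Sg = Ix^2 * p^2 / (4 * Iy * M_alpha) = (33e-9)^2 * 26000^2 / (4 * 46e-8 * 0.41) = 0.9758

0.9758


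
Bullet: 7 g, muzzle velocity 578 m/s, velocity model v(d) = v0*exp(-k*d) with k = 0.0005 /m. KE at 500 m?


v = v0*exp(-k*d) = 578*exp(-0.0005*500) = 450.147 m/s
E = 0.5*m*v^2 = 0.5*0.007*450.147^2 = 709.2 J

709.2 J


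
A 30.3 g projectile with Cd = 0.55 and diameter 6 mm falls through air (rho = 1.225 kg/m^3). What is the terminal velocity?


A = pi*(d/2)^2 = pi*(6/2000)^2 = 2.82743e-05 m^2
vt = sqrt(2mg/(Cd*rho*A)) = sqrt(2*0.0303*9.81/(0.55 * 1.225 * 2.82743e-05)) = 176.7 m/s

176.7 m/s


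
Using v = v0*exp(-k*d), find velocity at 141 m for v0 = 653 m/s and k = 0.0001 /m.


v = v0*exp(-k*d) = 653*exp(-0.0001*141) = 643.9 m/s

643.9 m/s


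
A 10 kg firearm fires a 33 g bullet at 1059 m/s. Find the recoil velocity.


v_recoil = m_p * v_p / m_gun = 0.033 * 1059 / 10 = 3.495 m/s

3.495 m/s


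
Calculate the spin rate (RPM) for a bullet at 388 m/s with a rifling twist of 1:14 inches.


twist_m = 14*0.0254 = 0.3556 m
spin = v/twist = 388/0.3556 = 1091.114 rev/s
RPM = spin*60 = 1091.114*60 ≈ 65467 RPM

65467 RPM


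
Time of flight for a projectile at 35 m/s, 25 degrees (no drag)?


T = 2*v0*sin(theta)/g = 2*35*sin(25°)/9.81 = 3.016 s

3.016 s


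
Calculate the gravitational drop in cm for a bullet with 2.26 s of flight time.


drop = 0.5*g*t^2 = 0.5*9.81*2.26^2 = 25.0528 m ≈ 2505 cm

2505 cm


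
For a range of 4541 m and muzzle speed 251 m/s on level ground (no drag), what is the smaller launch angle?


sin(2*theta) = R*g/v0^2 = 4541*9.81/251^2 = 0.707087, theta = arcsin(0.707087)/2 = 22.5°

22.5 degrees


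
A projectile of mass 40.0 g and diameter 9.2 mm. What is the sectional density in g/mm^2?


SD = m/d^2 = 40.0/9.2^2 = 0.4726 g/mm^2

0.4726 g/mm^2


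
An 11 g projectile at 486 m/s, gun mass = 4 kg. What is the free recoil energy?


v_r = m_p*v_p/m_gun = 0.011*486/4 = 1.3365 m/s, E_r = 0.5*m_gun*v_r^2 = 0.5*4*1.3365^2 = 3.572 J

3.572 J


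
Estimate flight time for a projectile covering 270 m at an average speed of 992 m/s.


t = d/v = 270/992 = 0.2722 s

0.2722 s


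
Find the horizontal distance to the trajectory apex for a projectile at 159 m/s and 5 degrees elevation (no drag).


R = v0^2*sin(2*theta)/g = 159^2*sin(2*5°)/9.81 = 447.503 m
apex_dist = R/2 = 447.503/2 = 223.8 m

223.8 m


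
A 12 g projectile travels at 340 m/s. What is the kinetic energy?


E = 0.5*m*v^2 = 0.5*0.012*340^2 = 693.6 J

693.6 J


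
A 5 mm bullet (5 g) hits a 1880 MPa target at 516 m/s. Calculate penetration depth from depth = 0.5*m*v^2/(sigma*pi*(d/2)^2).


A = pi*(d/2)^2 = pi*(5/2)^2 = 19.635 mm^2
E = 0.5*m*v^2 = 0.5*0.005*516^2 = 665.64 J
depth = E/(sigma*A) = 665.64 J / (1880 MPa * 19.635 mm^2) = 665.64/(1880 * 19.635) m = 0.0180323 m ≈ 18.03 mm

18.03 mm


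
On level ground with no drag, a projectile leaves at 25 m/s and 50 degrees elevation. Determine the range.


R = v0^2 * sin(2*theta) / g = 25^2 * sin(2*50°) / 9.81 = 62.74 m

62.74 m


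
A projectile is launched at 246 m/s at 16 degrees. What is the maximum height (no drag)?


H = (v0*sin(theta))^2 / (2g) = (246*sin(16°))^2 / (2*9.81) = 234.3 m

234.3 m


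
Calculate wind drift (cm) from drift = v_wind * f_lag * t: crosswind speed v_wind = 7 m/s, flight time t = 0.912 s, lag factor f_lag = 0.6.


drift = v_wind * lag * t = 7 * 0.6 * 0.912 = 3.8304 m ≈ 383 cm

383 cm


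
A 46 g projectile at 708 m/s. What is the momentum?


p = m*v = 0.046*708 = 32.57 kg·m/s

32.57 kg·m/s


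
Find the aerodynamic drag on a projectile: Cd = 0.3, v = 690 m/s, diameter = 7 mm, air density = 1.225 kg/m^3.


A = pi*(d/2)^2 = pi*(7/2000)^2 = 3.84845e-05 m^2
Fd = 0.5*Cd*rho*A*v^2 = 0.5*0.3*1.225*3.84845e-05*690^2 = 3.367 N

3.367 N


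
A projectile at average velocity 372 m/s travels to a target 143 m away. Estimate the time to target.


t = d/v = 143/372 = 0.3844 s

0.3844 s


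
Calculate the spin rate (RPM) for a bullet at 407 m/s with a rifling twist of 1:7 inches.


twist_m = 7*0.0254 = 0.1778 m
spin = v/twist = 407/0.1778 = 2289.089 rev/s
RPM = spin*60 = 2289.089*60 ≈ 137345 RPM

137345 RPM


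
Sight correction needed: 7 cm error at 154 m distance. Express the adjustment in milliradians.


1 mrad subtends 1 cm per 10 m of range, so adj = error_cm / (dist_m / 10) = 7 / (154/10) = 0.4545 mrad

0.4545 mrad


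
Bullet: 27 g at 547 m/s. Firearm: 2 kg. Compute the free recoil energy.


v_r = m_p*v_p/m_gun = 0.027*547/2 = 7.3845 m/s, E_r = 0.5*m_gun*v_r^2 = 0.5*2*7.3845^2 = 54.53 J

54.53 J


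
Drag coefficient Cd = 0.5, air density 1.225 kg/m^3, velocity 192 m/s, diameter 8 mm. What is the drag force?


A = pi*(d/2)^2 = pi*(8/2000)^2 = 5.02655e-05 m^2
Fd = 0.5*Cd*rho*A*v^2 = 0.5*0.5*1.225*5.02655e-05*192^2 = 0.5675 N

0.5675 N


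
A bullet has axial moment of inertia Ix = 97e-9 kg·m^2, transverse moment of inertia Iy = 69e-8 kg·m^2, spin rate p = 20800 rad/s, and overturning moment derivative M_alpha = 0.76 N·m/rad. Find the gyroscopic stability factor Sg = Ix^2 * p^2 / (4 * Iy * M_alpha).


Sg = Ix^2 * p^2 / (4 * Iy * M_alpha) = (97e-9)^2 * 20800^2 / (4 * 69e-8 * 0.76) = 1.941

1.941


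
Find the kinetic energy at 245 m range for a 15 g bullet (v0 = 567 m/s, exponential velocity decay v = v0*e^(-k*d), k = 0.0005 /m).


v = v0*exp(-k*d) = 567*exp(-0.0005*245) = 501.628 m/s
E = 0.5*m*v^2 = 0.5*0.015*501.628^2 = 1887 J

1887 J


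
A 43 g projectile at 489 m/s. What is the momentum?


p = m*v = 0.043*489 = 21.03 kg·m/s

21.03 kg·m/s


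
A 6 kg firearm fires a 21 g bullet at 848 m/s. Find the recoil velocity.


v_recoil = m_p * v_p / m_gun = 0.021 * 848 / 6 = 2.968 m/s

2.968 m/s


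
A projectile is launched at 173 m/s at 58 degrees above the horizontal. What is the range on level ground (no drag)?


R = v0^2 * sin(2*theta) / g = 173^2 * sin(2*58°) / 9.81 = 2742 m

2742 m


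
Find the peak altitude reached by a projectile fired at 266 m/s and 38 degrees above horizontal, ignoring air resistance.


H = (v0*sin(theta))^2 / (2g) = (266*sin(38°))^2 / (2*9.81) = 1367 m

1367 m


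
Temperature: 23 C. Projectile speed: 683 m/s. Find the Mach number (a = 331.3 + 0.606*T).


a = 331.3 + 0.606*(23) = 345.238 m/s
M = v/a = 683/345.238 = 1.978

1.978


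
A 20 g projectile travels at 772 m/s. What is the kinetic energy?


E = 0.5*m*v^2 = 0.5*0.02*772^2 = 5960 J

5960 J


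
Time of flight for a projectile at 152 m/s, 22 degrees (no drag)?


T = 2*v0*sin(theta)/g = 2*152*sin(22°)/9.81 = 11.61 s

11.61 s


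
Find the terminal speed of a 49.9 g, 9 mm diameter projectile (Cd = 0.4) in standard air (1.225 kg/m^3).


A = pi*(d/2)^2 = pi*(9/2000)^2 = 6.36173e-05 m^2
vt = sqrt(2mg/(Cd*rho*A)) = sqrt(2*0.0499*9.81/(0.4 * 1.225 * 6.36173e-05)) = 177.2 m/s

177.2 m/s


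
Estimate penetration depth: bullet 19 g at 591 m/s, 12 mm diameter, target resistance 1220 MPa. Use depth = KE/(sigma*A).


A = pi*(d/2)^2 = pi*(12/2)^2 = 113.097 mm^2
E = 0.5*m*v^2 = 0.5*0.019*591^2 = 3318.17 J
depth = E/(sigma*A) = 3318.17 J / (1220 MPa * 113.097 mm^2) = 3318.17/(1220 * 113.097) m = 0.0240484 m ≈ 24.05 mm

24.05 mm


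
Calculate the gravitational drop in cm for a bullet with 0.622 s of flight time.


drop = 0.5*g*t^2 = 0.5*9.81*0.622^2 = 1.89767 m ≈ 189.8 cm

189.8 cm


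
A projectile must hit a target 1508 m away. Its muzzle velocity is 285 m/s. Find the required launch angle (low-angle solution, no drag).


sin(2*theta) = R*g/v0^2 = 1508*9.81/285^2 = 0.18213, theta = arcsin(0.18213)/2 = 5.247°

5.247 degrees


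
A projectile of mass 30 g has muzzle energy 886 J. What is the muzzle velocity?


v = sqrt(2*E/m) = sqrt(2*886/0.03) = 243 m/s

243 m/s
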